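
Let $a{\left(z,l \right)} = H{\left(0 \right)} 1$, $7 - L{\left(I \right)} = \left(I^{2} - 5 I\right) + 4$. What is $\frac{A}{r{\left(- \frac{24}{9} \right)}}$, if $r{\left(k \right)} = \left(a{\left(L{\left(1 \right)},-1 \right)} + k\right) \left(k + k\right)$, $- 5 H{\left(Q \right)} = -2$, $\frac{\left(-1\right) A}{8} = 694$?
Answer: $- \frac{15615}{34} \approx -459.26$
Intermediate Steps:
$A = -5552$ ($A = \left(-8\right) 694 = -5552$)
$H{\left(Q \right)} = \frac{2}{5}$ ($H{\left(Q \right)} = \left(- \frac{1}{5}\right) \left(-2\right) = \frac{2}{5}$)
$L{\left(I \right)} = 3 - I^{2} + 5 I$ ($L{\left(I \right)} = 7 - \left(\left(I^{2} - 5 I\right) + 4\right) = 7 - \left(4 + I^{2} - 5 I\right) = 3 - I^{2} + 5 I$)
$a{\left(z,l \right)} = \frac{2}{5}$ ($a{\left(z,l \right)} = \frac{2}{5} \cdot 1 = \frac{2}{5}$)
$r{\left(k \right)} = 2 k \left(\frac{2}{5} + k\right)$ ($r{\left(k \right)} = \left(\frac{2}{5} + k\right) \left(k + k\right) = \left(\frac{2}{5} + k\right) 2 k = 2 k \left(\frac{2}{5} + k\right)$)
$\frac{A}{r{\left(- \frac{24}{9} \right)}} = - \frac{5552}{\frac{2}{5} \left(- \frac{24}{9}\right) \left(2 + 5 \left(- \frac{24}{9}\right)\right)} = - \frac{5552}{\frac{2}{5} \left(\left(-24\right) \frac{1}{9}\right) \left(2 + 5 \left(\left(-24\right) \frac{1}{9}\right)\right)} = - \frac{5552}{\frac{2}{5} \left(- \frac{8}{3}\right) \left(2 + 5 \left(- \frac{8}{3}\right)\right)} = - \frac{5552}{\frac{2}{5} \left(- \frac{8}{3}\right) \left(2 - \frac{40}{3}\right)} = - \frac{5552}{\frac{2}{5} \left(- \frac{8}{3}\right) \left(- \frac{34}{3}\right)} = - \frac{5552}{\frac{544}{45}} = \left(-5552\right) \frac{45}{544} = - \frac{15615}{34}$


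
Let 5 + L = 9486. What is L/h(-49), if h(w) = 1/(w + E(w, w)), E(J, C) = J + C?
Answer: -1393707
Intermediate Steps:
E(J, C) = C + J
L = 9481 (L = -5 + 9486 = 9481)
h(w) = 1/(3*w) (h(w) = 1/(w + (w + w)) = 1/(w + 2*w) = 1/(3*w))
L/h(-49) = 9481/(((1/3)/(-49))) = 9481/(((1/3)*(-1/49))) = 9481/(-1/147) = 9481*(-147) = -1393707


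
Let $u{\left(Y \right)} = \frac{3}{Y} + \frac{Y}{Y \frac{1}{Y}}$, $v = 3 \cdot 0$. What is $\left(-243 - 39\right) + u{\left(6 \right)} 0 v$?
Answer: $-282$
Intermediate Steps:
$v = 0$
$u{\left(Y \right)} = Y + \frac{3}{Y}$ ($u{\left(Y \right)} = \frac{3}{Y} + \frac{Y}{1} = \frac{3}{Y} + Y 1 = \frac{3}{Y} + Y = Y + \frac{3}{Y}$)
$\left(-243 - 39\right) + u{\left(6 \right)} 0 v = \left(-243 - 39\right) + \left(6 + \frac{3}{6}\right) 0 \cdot 0 = -282 + \left(6 + 3 \cdot \frac{1}{6}\right) 0 \cdot 0 = -282 + \left(6 + \frac{1}{2}\right) 0 \cdot 0 = -282 + \frac{13}{2} \cdot 0 \cdot 0 = -282 + 0 \cdot 0 = -282 + 0 = -282$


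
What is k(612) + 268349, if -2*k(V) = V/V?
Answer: 536697/2 ≈ 2.6835e+5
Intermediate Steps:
k(V) = -1/2 (k(V) = -V/(2*V) = -1/2*1 = -1/2)
k(612) + 268349 = -1/2 + 268349 = 536697/2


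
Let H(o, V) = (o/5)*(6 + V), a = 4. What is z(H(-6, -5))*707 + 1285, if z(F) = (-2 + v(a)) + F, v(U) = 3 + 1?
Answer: 9253/5 ≈ 1850.6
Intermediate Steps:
v(U) = 4
H(o, V) = o*(6 + V)/5 (H(o, V) = (o*(1/5))*(6 + V) = (o/5)*(6 + V) = o*(6 + V)/5)
z(F) = 2 + F (z(F) = (-2 + 4) + F = 2 + F)
z(H(-6, -5))*707 + 1285 = (2 + (1/5)*(-6)*(6 - 5))*707 + 1285 = (2 + (1/5)*(-6)*1)*707 + 1285 = (2 - 6/5)*707 + 1285 = (4/5)*707 + 1285 = 2828/5 + 1285 = 9253/5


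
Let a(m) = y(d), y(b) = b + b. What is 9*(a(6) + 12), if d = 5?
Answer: 198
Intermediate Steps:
y(b) = 2*b
a(m) = 10 (a(m) = 2*5 = 10)
9*(a(6) + 12) = 9*(10 + 12) = 9*22 = 198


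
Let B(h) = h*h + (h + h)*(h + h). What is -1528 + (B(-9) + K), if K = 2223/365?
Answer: -407672/365 ≈ -1116.9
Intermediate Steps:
K = 2223/365 (K = 2223*(1/365) = 2223/365 ≈ 6.0904)
B(h) = 5*h**2 (B(h) = h**2 + (2*h)*(2*h) = h**2 + 4*h**2 = 5*h**2)
-1528 + (B(-9) + K) = -1528 + (5*(-9)**2 + 2223/365) = -1528 + (5*81 + 2223/365) = -1528 + (405 + 2223/365) = -1528 + 150048/365 = -407672/365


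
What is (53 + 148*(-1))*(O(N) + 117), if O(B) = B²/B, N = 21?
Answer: -13110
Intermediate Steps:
O(B) = B
(53 + 148*(-1))*(O(N) + 117) = (53 + 148*(-1))*(21 + 117) = (53 - 148)*138 = -95*138 = -13110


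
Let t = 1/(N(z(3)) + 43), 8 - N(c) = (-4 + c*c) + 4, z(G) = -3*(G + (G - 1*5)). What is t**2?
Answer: 1/1764 ≈ 0.00056689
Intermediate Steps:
z(G) = 15 - 6*G (z(G) = -3*(G + (G - 5)) = -3*(G + (-5 + G)) = -3*(-5 + 2*G) = 15 - 6*G)
N(c) = 8 - c**2 (N(c) = 8 - ((-4 + c*c) + 4) = 8 - ((-4 + c**2) + 4) = 8 - c**2)
t = 1/42 (t = 1/((8 - (15 - 6*3)**2) + 43) = 1/((8 - (15 - 18)**2) + 43) = 1/((8 - 1*(-3)**2) + 43) = 1/((8 - 1*9) + 43) = 1/((8 - 9) + 43) = 1/(-1 + 43) = 1/42 ≈ 0.023810)
t**2 = (1/42)**2 = 1/1764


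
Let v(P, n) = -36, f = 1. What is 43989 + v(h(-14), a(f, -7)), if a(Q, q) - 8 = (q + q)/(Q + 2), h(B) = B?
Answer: 43953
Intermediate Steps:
a(Q, q) = 8 + 2*q/(2 + Q) (a(Q, q) = 8 + (q + q)/(Q + 2) = 8 + (2*q)/(2 + Q) = 8 + 2*q/(2 + Q))
43989 + v(h(-14), a(f, -7)) = 43989 - 36 = 43953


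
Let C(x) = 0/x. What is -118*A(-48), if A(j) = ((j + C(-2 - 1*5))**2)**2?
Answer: -626393088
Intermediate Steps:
C(x) = 0
A(j) = j**4 (A(j) = ((j + 0)**2)**2 = (j**2)**2 = j**4)
-118*A(-48) = -118*(-48)**4 = -118*5308416 = -626393088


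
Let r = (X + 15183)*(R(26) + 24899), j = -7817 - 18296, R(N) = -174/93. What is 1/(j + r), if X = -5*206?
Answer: 31/10922631580 ≈ 2.8381e-9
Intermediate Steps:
R(N) = -58/31 (R(N) = -174*1/93 = -58/31)
X = -1030
j = -26113
r = 10923441083/31 (r = (-1030 + 15183)*(-58/31 + 24899) = 14153*(771811/31) = 10923441083/31 ≈ 3.5237e+8)
1/(j + r) = 1/(-26113 + 10923441083/31) = 1/(10922631580/31) = 31/10922631580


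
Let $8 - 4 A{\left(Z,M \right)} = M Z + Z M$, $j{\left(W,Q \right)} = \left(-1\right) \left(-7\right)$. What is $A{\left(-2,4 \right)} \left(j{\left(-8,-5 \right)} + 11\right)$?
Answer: $108$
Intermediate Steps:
$j{\left(W,Q \right)} = 7$
$A{\left(Z,M \right)} = 2 - \frac{M Z}{2}$ ($A{\left(Z,M \right)} = 2 - \frac{M Z + Z M}{4} = 2 - \frac{M Z + M Z}{4} = 2 - \frac{2 M Z}{4} = 2 - \frac{M Z}{2}$)
$A{\left(-2,4 \right)} \left(j{\left(-8,-5 \right)} + 11\right) = \left(2 - 2 \left(-2\right)\right) \left(7 + 11\right) = \left(2 + 4\right) 18 = 6 \cdot 18 = 108$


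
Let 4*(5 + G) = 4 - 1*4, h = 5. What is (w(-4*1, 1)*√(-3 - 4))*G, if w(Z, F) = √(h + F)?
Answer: -5*I*√42 ≈ -32.404*I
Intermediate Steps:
G = -5 (G = -5 + (4 - 1*4)/4 = -5 + (4 - 4)/4 = -5 + (¼)*0 = -5 + 0 = -5)
w(Z, F) = √(5 + F)
(w(-4*1, 1)*√(-3 - 4))*G = (√(5 + 1)*√(-3 - 4))*(-5) = (√6*√(-7))*(-5) = (√6*(I*√7))*(-5) = (I*√42)*(-5) = -5*I*√42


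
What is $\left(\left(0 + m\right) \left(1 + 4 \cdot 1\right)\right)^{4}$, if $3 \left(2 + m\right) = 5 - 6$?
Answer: $\frac{1500625}{81} \approx 18526.0$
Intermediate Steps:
$m = - \frac{7}{3}$ ($m = -2 + \frac{5 - 6}{3} = -2 + \frac{1}{3} \left(-1\right) = -2 - \frac{1}{3} = - \frac{7}{3} \approx -2.3333$)
$\left(\left(0 + m\right) \left(1 + 4 \cdot 1\right)\right)^{4} = \left(\left(0 - \frac{7}{3}\right) \left(1 + 4 \cdot 1\right)\right)^{4} = \left(- \frac{7 \left(1 + 4\right)}{3}\right)^{4} = \left(\left(- \frac{7}{3}\right) 5\right)^{4} = \left(- \frac{35}{3}\right)^{4} = \frac{1500625}{81}$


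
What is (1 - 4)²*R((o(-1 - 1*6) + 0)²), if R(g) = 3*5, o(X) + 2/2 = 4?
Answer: 135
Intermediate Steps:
o(X) = 3 (o(X) = -1 + 4 = 3)
R(g) = 15
(1 - 4)²*R((o(-1 - 1*6) + 0)²) = (1 - 4)²*15 = (-3)²*15 = 9*15 = 135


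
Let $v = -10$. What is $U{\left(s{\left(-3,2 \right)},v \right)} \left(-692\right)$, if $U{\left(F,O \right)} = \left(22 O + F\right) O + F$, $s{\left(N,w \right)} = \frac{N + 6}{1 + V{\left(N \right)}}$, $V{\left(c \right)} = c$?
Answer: $-1531742$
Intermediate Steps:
$s{\left(N,w \right)} = \frac{6 + N}{1 + N}$ ($s{\left(N,w \right)} = \frac{N + 6}{1 + N} = \frac{6 + N}{1 + N}$)
$U{\left(F,O \right)} = F + O \left(F + 22 O\right)$ ($U{\left(F,O \right)} = \left(F + 22 O\right) O + F = O \left(F + 22 O\right) + F = F + O \left(F + 22 O\right)$)
$U{\left(s{\left(-3,2 \right)},v \right)} \left(-692\right) = \left(\frac{6 - 3}{1 - 3} + 22 \left(-10\right)^{2} + \frac{6 - 3}{1 - 3} \left(-10\right)\right) \left(-692\right) = \left(\frac{1}{-2} \cdot 3 + 22 \cdot 100 + \frac{1}{-2} \cdot 3 \left(-10\right)\right) \left(-692\right) = \left(\left(- \frac{1}{2}\right) 3 + 2200 + \left(- \frac{1}{2}\right) 3 \left(-10\right)\right) \left(-692\right) = \left(- \frac{3}{2} + 2200 - -15\right) \left(-692\right) = \left(- \frac{3}{2} + 2200 + 15\right) \left(-692\right) = \frac{4427}{2} \left(-692\right) = -1531742$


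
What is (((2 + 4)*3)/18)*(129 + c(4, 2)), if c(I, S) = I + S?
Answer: 135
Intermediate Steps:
(((2 + 4)*3)/18)*(129 + c(4, 2)) = (((2 + 4)*3)/18)*(129 + (4 + 2)) = ((6*3)*(1/18))*(129 + 6) = (18*(1/18))*135 = 1*135 = 135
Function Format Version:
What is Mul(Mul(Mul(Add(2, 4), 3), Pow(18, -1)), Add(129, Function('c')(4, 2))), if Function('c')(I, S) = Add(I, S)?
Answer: 135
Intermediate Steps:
Mul(Mul(Mul(Add(2, 4), 3), Pow(18, -1)), Add(129, Function('c')(4, 2))) = Mul(Mul(Mul(Add(2, 4), 3), Pow(18, -1)), Add(129, Add(4, 2))) = Mul(Mul(Mul(6, 3), Rational(1, 18)), Add(129, 6)) = Mul(Mul(18, Rational(1, 18)), 135) = Mul(1, 135) = 135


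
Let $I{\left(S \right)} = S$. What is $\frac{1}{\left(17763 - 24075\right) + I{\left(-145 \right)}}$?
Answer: $- \frac{1}{6457} \approx -0.00015487$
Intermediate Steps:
$\frac{1}{\left(17763 - 24075\right) + I{\left(-145 \right)}} = \frac{1}{\left(17763 - 24075\right) - 145} = \frac{1}{-6312 - 145} = \frac{1}{-6457} = - \frac{1}{6457}$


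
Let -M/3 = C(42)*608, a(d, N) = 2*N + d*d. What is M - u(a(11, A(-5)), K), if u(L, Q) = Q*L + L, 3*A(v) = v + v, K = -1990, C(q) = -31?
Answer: 283953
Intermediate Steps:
A(v) = 2*v/3 (A(v) = (v + v)/3 = (2*v)/3 = 2*v/3)
a(d, N) = d**2 + 2*N (a(d, N) = 2*N + d**2 = d**2 + 2*N)
u(L, Q) = L + L*Q (u(L, Q) = L*Q + L = L + L*Q)
M = 56544 (M = -(-93)*608 = -3*(-18848) = 56544)
M - u(a(11, A(-5)), K) = 56544 - (11**2 + 2*((2/3)*(-5)))*(1 - 1990) = 56544 - (121 + 2*(-10/3))*(-1989) = 56544 - (121 - 20/3)*(-1989) = 56544 - 343*(-1989)/3 = 56544 - 1*(-227409) = 56544 + 227409 = 283953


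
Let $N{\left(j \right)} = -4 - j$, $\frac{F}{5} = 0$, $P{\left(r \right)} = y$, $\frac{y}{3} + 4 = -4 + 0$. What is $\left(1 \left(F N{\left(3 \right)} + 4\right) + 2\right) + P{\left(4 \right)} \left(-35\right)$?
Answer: $846$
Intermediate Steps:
$y = -24$ ($y = -12 + 3 \left(-4 + 0\right) = -12 + 3 \left(-4\right) = -12 - 12 = -24$)
$P{\left(r \right)} = -24$
$F = 0$ ($F = 5 \cdot 0 = 0$)
$\left(1 \left(F N{\left(3 \right)} + 4\right) + 2\right) + P{\left(4 \right)} \left(-35\right) = \left(1 \left(0 \left(-4 - 3\right) + 4\right) + 2\right) - -840 = \left(1 \left(0 \left(-4 - 3\right) + 4\right) + 2\right) + 840 = \left(1 \left(0 \left(-7\right) + 4\right) + 2\right) + 840 = \left(1 \left(0 + 4\right) + 2\right) + 840 = \left(1 \cdot 4 + 2\right) + 840 = \left(4 + 2\right) + 840 = 6 + 840 = 846$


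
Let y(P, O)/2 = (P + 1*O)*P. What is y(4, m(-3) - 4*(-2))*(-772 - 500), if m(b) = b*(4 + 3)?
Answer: 91584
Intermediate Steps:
m(b) = 7*b (m(b) = b*7 = 7*b)
y(P, O) = 2*P*(O + P) (y(P, O) = 2*((P + 1*O)*P) = 2*((P + O)*P) = 2*((O + P)*P) = 2*(P*(O + P)) = 2*P*(O + P))
y(4, m(-3) - 4*(-2))*(-772 - 500) = (2*4*((7*(-3) - 4*(-2)) + 4))*(-772 - 500) = (2*4*((-21 - 1*(-8)) + 4))*(-1272) = (2*4*((-21 + 8) + 4))*(-1272) = (2*4*(-13 + 4))*(-1272) = (2*4*(-9))*(-1272) = -72*(-1272) = 91584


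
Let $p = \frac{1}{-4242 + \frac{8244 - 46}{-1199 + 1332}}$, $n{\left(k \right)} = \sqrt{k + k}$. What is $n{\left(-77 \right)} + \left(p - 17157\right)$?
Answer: $- \frac{9539086249}{555988} + i \sqrt{154} \approx -17157.0 + 12.41 i$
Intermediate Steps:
$n{\left(k \right)} = \sqrt{2} \sqrt{k}$ ($n{\left(k \right)} = \sqrt{2 k} = \sqrt{2} \sqrt{k}$)
$p = - \frac{133}{555988}$ ($p = \frac{1}{-4242 + \frac{8198}{133}} = \frac{1}{- \frac{555988}{133}} = - \frac{133}{555988} \approx -0.00023921$)
$n{\left(-77 \right)} + \left(p - 17157\right) = \sqrt{2} \sqrt{-77} - \frac{9539086249}{555988} = \sqrt{2} i \sqrt{77} - \frac{9539086249}{555988} = i \sqrt{154} - \frac{9539086249}{555988} = - \frac{9539086249}{555988} + i \sqrt{154}$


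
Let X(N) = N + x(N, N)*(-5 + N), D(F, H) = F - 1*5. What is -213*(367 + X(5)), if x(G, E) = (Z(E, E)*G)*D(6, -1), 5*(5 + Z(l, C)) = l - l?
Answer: -79236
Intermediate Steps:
D(F, H) = -5 + F (D(F, H) = F - 5 = -5 + F)
Z(l, C) = -5 (Z(l, C) = -5 + (l - l)/5 = -5 + (⅕)*0 = -5 + 0 = -5)
x(G, E) = -5*G (x(G, E) = (-5*G)*(-5 + 6) = -5*G*1 = -5*G)
X(N) = N - 5*N*(-5 + N) (X(N) = N + (-5*N)*(-5 + N) = N - 5*N*(-5 + N))
-213*(367 + X(5)) = -213*(367 + 5*(26 - 5*5)) = -213*(367 + 5*(26 - 25)) = -213*(367 + 5*1) = -213*(367 + 5) = -213*372 = -79236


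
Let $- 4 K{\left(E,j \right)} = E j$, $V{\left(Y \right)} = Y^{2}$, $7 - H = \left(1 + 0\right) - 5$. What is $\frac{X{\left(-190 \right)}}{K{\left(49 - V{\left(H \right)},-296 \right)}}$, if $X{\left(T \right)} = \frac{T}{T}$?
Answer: $- \frac{1}{5328} \approx -0.00018769$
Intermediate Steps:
$X{\left(T \right)} = 1$
$H = 11$ ($H = 7 - \left(\left(1 + 0\right) - 5\right) = 7 - \left(1 - 5\right) = 7 - -4 = 7 + 4 = 11$)
$K{\left(E,j \right)} = - \frac{E j}{4}$
$\frac{X{\left(-190 \right)}}{K{\left(49 - V{\left(H \right)},-296 \right)}} = 1 \frac{1}{\left(- \frac{1}{4}\right) \left(49 - 11^{2}\right) \left(-296\right)} = 1 \frac{1}{\left(- \frac{1}{4}\right) \left(49 - 121\right) \left(-296\right)} = 1 \frac{1}{\left(- \frac{1}{4}\right) \left(-72\right) \left(-296\right)} = 1 \frac{1}{-5328} = 1 \left(- \frac{1}{5328}\right) = - \frac{1}{5328}$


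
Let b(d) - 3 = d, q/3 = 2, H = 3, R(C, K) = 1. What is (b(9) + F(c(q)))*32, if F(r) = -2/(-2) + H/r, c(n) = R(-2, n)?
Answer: 512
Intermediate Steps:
q = 6 (q = 3*2 = 6)
c(n) = 1
F(r) = 1 + 3/r (F(r) = -2/(-2) + 3/r = -2*(-½) + 3/r = 1 + 3/r)
b(d) = 3 + d
(b(9) + F(c(q)))*32 = ((3 + 9) + (3 + 1)/1)*32 = (12 + 1*4)*32 = (12 + 4)*32 = 16*32 = 512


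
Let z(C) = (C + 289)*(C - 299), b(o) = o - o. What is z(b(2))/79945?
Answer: -86411/79945 ≈ -1.0809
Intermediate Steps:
b(o) = 0
z(C) = (-299 + C)*(289 + C) (z(C) = (289 + C)*(-299 + C) = (-299 + C)*(289 + C))
z(b(2))/79945 = (-86411 + 0² - 10*0)/79945 = (-86411 + 0 + 0)*(1/79945) = -86411*1/79945 = -86411/79945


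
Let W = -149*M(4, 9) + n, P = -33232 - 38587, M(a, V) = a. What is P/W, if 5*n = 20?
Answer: 71819/592 ≈ 121.32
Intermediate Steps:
n = 4 (n = (1/5)*20 = 4)
P = -71819
W = -592 (W = -149*4 + 4 = -596 + 4 = -592)
P/W = -71819/(-592) = -71819*(-1/592) = 71819/592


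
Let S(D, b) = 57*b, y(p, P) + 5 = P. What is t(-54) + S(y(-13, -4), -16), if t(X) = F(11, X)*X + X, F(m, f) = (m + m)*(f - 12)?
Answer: 77442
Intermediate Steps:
F(m, f) = 2*m*(-12 + f) (F(m, f) = (2*m)*(-12 + f) = 2*m*(-12 + f))
y(p, P) = -5 + P
t(X) = X + X*(-264 + 22*X) (t(X) = (2*11*(-12 + X))*X + X = (-264 + 22*X)*X + X = X*(-264 + 22*X) + X = X + X*(-264 + 22*X))
t(-54) + S(y(-13, -4), -16) = -54*(-263 + 22*(-54)) + 57*(-16) = -54*(-263 - 1188) - 912 = -54*(-1451) - 912 = 78354 - 912 = 77442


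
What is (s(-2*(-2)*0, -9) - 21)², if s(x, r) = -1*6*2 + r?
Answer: 1764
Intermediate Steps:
s(x, r) = -12 + r (s(x, r) = -6*2 + r = -12 + r)
(s(-2*(-2)*0, -9) - 21)² = ((-12 - 9) - 21)² = (-21 - 21)² = (-42)² = 1764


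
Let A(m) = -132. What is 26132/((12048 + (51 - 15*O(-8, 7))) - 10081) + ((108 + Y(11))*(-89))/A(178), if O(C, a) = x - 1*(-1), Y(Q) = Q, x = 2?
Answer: 24345467/260436 ≈ 93.480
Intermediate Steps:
O(C, a) = 3 (O(C, a) = 2 - 1*(-1) = 2 + 1 = 3)
26132/((12048 + (51 - 15*O(-8, 7))) - 10081) + ((108 + Y(11))*(-89))/A(178) = 26132/((12048 + (51 - 15*3)) - 10081) + ((108 + 11)*(-89))/(-132) = 26132/((12048 + (51 - 45)) - 10081) + (119*(-89))*(-1/132) = 26132/((12048 + 6) - 10081) - 10591*(-1/132) = 26132/(12054 - 10081) + 10591/132 = 26132/1973 + 10591/132 = 24345467/260436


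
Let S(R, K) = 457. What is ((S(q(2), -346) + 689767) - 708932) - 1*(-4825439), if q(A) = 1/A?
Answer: 4806731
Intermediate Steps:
((S(q(2), -346) + 689767) - 708932) - 1*(-4825439) = ((457 + 689767) - 708932) - 1*(-4825439) = (690224 - 708932) + 4825439 = -18708 + 4825439 = 4806731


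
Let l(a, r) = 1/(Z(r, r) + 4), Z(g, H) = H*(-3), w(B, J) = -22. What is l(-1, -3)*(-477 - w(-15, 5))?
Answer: -35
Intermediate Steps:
Z(g, H) = -3*H
l(a, r) = 1/(4 - 3*r) (l(a, r) = 1/(-3*r + 4) = 1/(4 - 3*r))
l(-1, -3)*(-477 - w(-15, 5)) = (-1/(-4 + 3*(-3)))*(-477 - 1*(-22)) = (-1/(-4 - 9))*(-477 + 22) = -1/(-13)*(-455) = -1*(-1/13)*(-455) = (1/13)*(-455) = -35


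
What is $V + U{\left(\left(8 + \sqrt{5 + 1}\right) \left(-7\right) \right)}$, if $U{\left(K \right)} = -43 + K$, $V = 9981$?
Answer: $9882 - 7 \sqrt{6} \approx 9864.9$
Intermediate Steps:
$V + U{\left(\left(8 + \sqrt{5 + 1}\right) \left(-7\right) \right)} = 9981 + \left(-43 + \left(8 + \sqrt{5 + 1}\right) \left(-7\right)\right) = 9981 + \left(-43 + \left(8 + \sqrt{6}\right) \left(-7\right)\right) = 9981 - \left(99 + 7 \sqrt{6}\right) = 9882 - 7 \sqrt{6}$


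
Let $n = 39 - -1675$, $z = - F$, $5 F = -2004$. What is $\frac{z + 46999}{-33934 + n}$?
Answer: $- \frac{236999}{161100} \approx -1.4711$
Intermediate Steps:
$F = - \frac{2004}{5}$ ($F = \frac{1}{5} \left(-2004\right) = - \frac{2004}{5} \approx -400.8$)
$z = \frac{2004}{5}$ ($z = \left(-1\right) \left(- \frac{2004}{5}\right) = \frac{2004}{5} \approx 400.8$)
$n = 1714$ ($n = 39 + 1675 = 1714$)
$\frac{z + 46999}{-33934 + n} = \frac{\frac{2004}{5} + 46999}{-33934 + 1714} = \frac{236999}{5 \left(-32220\right)} = \frac{236999}{5} \left(- \frac{1}{32220}\right) = - \frac{236999}{161100}$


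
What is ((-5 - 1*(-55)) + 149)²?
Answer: 39601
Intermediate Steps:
((-5 - 1*(-55)) + 149)² = ((-5 + 55) + 149)² = (50 + 149)² = 199² = 39601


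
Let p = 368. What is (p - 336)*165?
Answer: 5280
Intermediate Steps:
(p - 336)*165 = (368 - 336)*165 = 32*165 = 5280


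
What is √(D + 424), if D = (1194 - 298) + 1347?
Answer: √2667 ≈ 51.643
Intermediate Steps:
D = 2243 (D = 896 + 1347 = 2243)
√(D + 424) = √(2243 + 424) = √2667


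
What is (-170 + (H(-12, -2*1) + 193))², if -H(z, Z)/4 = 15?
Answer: 1369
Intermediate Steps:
H(z, Z) = -60 (H(z, Z) = -4*15 = -60)
(-170 + (H(-12, -2*1) + 193))² = (-170 + (-60 + 193))² = (-170 + 133)² = (-37)² = 1369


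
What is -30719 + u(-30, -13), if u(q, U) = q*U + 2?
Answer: -30327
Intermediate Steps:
u(q, U) = 2 + U*q (u(q, U) = U*q + 2 = 2 + U*q)
-30719 + u(-30, -13) = -30719 + (2 - 13*(-30)) = -30719 + (2 + 390) = -30719 + 392 = -30327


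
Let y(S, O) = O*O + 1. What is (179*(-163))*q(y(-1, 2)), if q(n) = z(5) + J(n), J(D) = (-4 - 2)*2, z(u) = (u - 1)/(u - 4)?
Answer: 233416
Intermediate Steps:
z(u) = (-1 + u)/(-4 + u)
J(D) = -12 (J(D) = -6*2 = -12)
y(S, O) = 1 + O² (y(S, O) = O² + 1 = 1 + O²)
q(n) = -8 (q(n) = (-1 + 5)/(-4 + 5) - 12 = 4/1 - 12 = 1*4 - 12 = 4 - 12 = -8)
(179*(-163))*q(y(-1, 2)) = (179*(-163))*(-8) = -29177*(-8) = 233416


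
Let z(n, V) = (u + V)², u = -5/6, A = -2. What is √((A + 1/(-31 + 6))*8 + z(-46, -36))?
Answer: √1206337/30 ≈ 36.611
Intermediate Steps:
u = -⅚ (u = -5*⅙ = -⅚ ≈ -0.83333)
z(n, V) = (-⅚ + V)²
√((A + 1/(-31 + 6))*8 + z(-46, -36)) = √((-2 + 1/(-31 + 6))*8 + (-5 + 6*(-36))²/36) = √((-2 + 1/(-25))*8 + (-5 - 216)²/36) = √((-2 - 1/25)*8 + (1/36)*(-221)²) = √(-51/25*8 + (1/36)*48841) = √(-408/25 + 48841/36) = √(1206337/900) = √1206337/30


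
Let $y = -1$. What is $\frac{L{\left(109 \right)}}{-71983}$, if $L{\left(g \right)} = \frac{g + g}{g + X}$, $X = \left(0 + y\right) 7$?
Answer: $- \frac{109}{3671133} \approx -2.9691 \cdot 10^{-5}$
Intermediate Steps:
$X = -7$ ($X = \left(0 - 1\right) 7 = \left(-1\right) 7 = -7$)
$L{\left(g \right)} = \frac{2 g}{-7 + g}$ ($L{\left(g \right)} = \frac{g + g}{g - 7} = \frac{2 g}{-7 + g}$)
$\frac{L{\left(109 \right)}}{-71983} = \frac{2 \cdot 109 \frac{1}{-7 + 109}}{-71983} = 2 \cdot 109 \cdot \frac{1}{102} \left(- \frac{1}{71983}\right) = \frac{109}{51} \left(- \frac{1}{71983}\right) = - \frac{109}{3671133}$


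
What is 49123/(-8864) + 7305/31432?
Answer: -184910327/34826656 ≈ -5.3094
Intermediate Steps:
49123/(-8864) + 7305/31432 = 49123*(-1/8864) + 7305*(1/31432) = -49123/8864 + 7305/31432 = -184910327/34826656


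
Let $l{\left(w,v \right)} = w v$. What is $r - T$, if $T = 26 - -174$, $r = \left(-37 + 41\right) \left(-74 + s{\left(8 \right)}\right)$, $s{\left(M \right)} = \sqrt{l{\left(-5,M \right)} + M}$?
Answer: $-496 + 16 i \sqrt{2} \approx -496.0 + 22.627 i$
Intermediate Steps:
$l{\left(w,v \right)} = v w$
$s{\left(M \right)} = 2 \sqrt{- M}$ ($s{\left(M \right)} = \sqrt{M \left(-5\right) + M} = \sqrt{- 5 M + M} = \sqrt{- 4 M} = 2 \sqrt{- M}$)
$r = -296 + 16 i \sqrt{2}$ ($r = \left(-37 + 41\right) \left(-74 + 2 \sqrt{\left(-1\right) 8}\right) = 4 \left(-74 + 2 \sqrt{-8}\right) = 4 \left(-74 + 2 \cdot 2 i \sqrt{2}\right) = 4 \left(-74 + 4 i \sqrt{2}\right) = -296 + 16 i \sqrt{2} \approx -296.0 + 22.627 i$)
$T = 200$ ($T = 26 + 174 = 200$)
$r - T = \left(-296 + 16 i \sqrt{2}\right) - 200 = -496 + 16 i \sqrt{2}$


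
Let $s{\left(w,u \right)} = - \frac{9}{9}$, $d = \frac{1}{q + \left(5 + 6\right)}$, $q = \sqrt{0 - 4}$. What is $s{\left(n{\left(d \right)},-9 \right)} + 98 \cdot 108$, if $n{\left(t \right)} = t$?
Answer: $10583$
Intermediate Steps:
$q = 2 i$ ($q = \sqrt{0 - 4} = \sqrt{-4} = 2 i \approx 2.0 i$)
$d = \frac{11 - 2 i}{125}$ ($d = \frac{1}{2 i + \left(5 + 6\right)} = \frac{1}{2 i + 11} = \frac{1}{11 + 2 i} = \frac{11 - 2 i}{125} \approx 0.088 - 0.016 i$)
$s{\left(w,u \right)} = -1$ ($s{\left(w,u \right)} = \left(-9\right) \frac{1}{9} = -1$)
$s{\left(n{\left(d \right)},-9 \right)} + 98 \cdot 108 = -1 + 98 \cdot 108 = -1 + 10584 = 10583$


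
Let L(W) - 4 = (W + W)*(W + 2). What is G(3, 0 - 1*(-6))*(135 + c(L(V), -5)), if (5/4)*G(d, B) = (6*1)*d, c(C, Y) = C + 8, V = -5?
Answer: 12744/5 ≈ 2548.8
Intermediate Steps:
L(W) = 4 + 2*W*(2 + W) (L(W) = 4 + (W + W)*(W + 2) = 4 + (2*W)*(2 + W) = 4 + 2*W*(2 + W))
c(C, Y) = 8 + C
G(d, B) = 24*d/5 (G(d, B) = 4*((6*1)*d)/5 = 4*(6*d)/5 = 24*d/5)
G(3, 0 - 1*(-6))*(135 + c(L(V), -5)) = ((24/5)*3)*(135 + (8 + (4 + 2*(-5)² + 4*(-5)))) = 72*(135 + (8 + (4 + 2*25 - 20)))/5 = 72*(135 + (8 + (4 + 50 - 20)))/5 = 72*(135 + (8 + 34))/5 = 72*(135 + 42)/5 = (72/5)*177 = 12744/5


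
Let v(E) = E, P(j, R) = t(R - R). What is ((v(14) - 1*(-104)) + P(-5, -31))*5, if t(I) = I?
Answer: 590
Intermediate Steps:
P(j, R) = 0 (P(j, R) = R - R = 0)
((v(14) - 1*(-104)) + P(-5, -31))*5 = ((14 - 1*(-104)) + 0)*5 = ((14 + 104) + 0)*5 = (118 + 0)*5 = 118*5 = 590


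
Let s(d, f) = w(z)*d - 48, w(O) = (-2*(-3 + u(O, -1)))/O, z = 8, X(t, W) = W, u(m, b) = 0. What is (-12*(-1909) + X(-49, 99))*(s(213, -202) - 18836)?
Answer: -1723155279/4 ≈ -4.3079e+8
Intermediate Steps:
w(O) = 6/O (w(O) = (-2*(-3 + 0))/O = (-2*(-3))/O = 6/O)
s(d, f) = -48 + 3*d/4 (s(d, f) = (6/8)*d - 48 = (6*(⅛))*d - 48 = 3*d/4 - 48 = -48 + 3*d/4)
(-12*(-1909) + X(-49, 99))*(s(213, -202) - 18836) = (-12*(-1909) + 99)*((-48 + (¾)*213) - 18836) = (22908 + 99)*((-48 + 639/4) - 18836) = 23007*(447/4 - 18836) = 23007*(-74897/4) = -1723155279/4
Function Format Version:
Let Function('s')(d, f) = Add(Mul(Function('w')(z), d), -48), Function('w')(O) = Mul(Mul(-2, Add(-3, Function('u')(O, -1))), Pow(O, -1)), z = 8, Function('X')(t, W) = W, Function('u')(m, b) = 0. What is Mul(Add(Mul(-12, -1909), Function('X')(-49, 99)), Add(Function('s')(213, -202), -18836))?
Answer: Rational(-1723155279, 4) ≈ -4.3079e+8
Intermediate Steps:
Function('w')(O) = Mul(6, Pow(O, -1)) (Function('w')(O) = Mul(Mul(-2, Add(-3, 0)), Pow(O, -1)) = Mul(Mul(-2, -3), Pow(O, -1)) = Mul(6, Pow(O, -1)))
Function('s')(d, f) = Add(-48, Mul(Rational(3, 4), d)) (Function('s')(d, f) = Add(Mul(Mul(6, Pow(8, -1)), d), -48) = Add(Mul(Mul(6, Rational(1, 8)), d), -48) = Add(Mul(Rational(3, 4), d), -48) = Add(-48, Mul(Rational(3, 4), d)))
Mul(Add(Mul(-12, -1909), Function('X')(-49, 99)), Add(Function('s')(213, -202), -18836)) = Mul(Add(Mul(-12, -1909), 99), Add(Add(-48, Mul(Rational(3, 4), 213)), -18836)) = Mul(Add(22908, 99), Add(Add(-48, Rational(639, 4)), -18836)) = Mul(23007, Add(Rational(447, 4), -18836)) = Mul(23007, Rational(-74897, 4)) = Rational(-1723155279, 4)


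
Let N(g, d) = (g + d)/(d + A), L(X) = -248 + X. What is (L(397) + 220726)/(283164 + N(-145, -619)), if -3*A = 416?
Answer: 167349625/214544688 ≈ 0.78002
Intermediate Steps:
A = -416/3 (A = -⅓*416 = -416/3 ≈ -138.67)
N(g, d) = (d + g)/(-416/3 + d) (N(g, d) = (g + d)/(d - 416/3) = (d + g)/(-416/3 + d))
(L(397) + 220726)/(283164 + N(-145, -619)) = ((-248 + 397) + 220726)/(283164 + 3*(-619 - 145)/(-416 + 3*(-619))) = (149 + 220726)/(283164 + 3*(-764)/(-416 - 1857)) = 220875/(283164 + 3*(-764)/(-2273)) = 220875/(283164 + 3*(-1/2273)*(-764)) = 220875/(283164 + 2292/2273) = 220875/(643634064/2273) = 220875*(2273/643634064) = 167349625/214544688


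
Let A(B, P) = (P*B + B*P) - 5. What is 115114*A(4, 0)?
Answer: -575570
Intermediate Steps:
A(B, P) = -5 + 2*B*P (A(B, P) = (B*P + B*P) - 5 = 2*B*P - 5 = -5 + 2*B*P)
115114*A(4, 0) = 115114*(-5 + 2*4*0) = 115114*(-5 + 0) = 115114*(-5) = -575570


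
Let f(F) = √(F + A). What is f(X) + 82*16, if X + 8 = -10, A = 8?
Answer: 1312 + I*√10 ≈ 1312.0 + 3.1623*I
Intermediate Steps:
X = -18 (X = -8 - 10 = -18)
f(F) = √(8 + F) (f(F) = √(F + 8) = √(8 + F))
f(X) + 82*16 = √(8 - 18) + 82*16 = √(-10) + 1312 = I*√10 + 1312 = 1312 + I*√10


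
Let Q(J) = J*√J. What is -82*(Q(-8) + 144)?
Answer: -11808 + 1312*I*√2 ≈ -11808.0 + 1855.4*I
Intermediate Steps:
Q(J) = J^(3/2)
-82*(Q(-8) + 144) = -82*((-8)^(3/2) + 144) = -82*(-16*I*√2 + 144) = -82*(144 - 16*I*√2) = -11808 + 1312*I*√2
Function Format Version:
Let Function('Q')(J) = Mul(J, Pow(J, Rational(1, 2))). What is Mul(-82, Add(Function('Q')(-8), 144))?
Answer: Add(-11808, Mul(1312, I, Pow(2, Rational(1, 2)))) ≈ Add(-11808., Mul(1855.4, I))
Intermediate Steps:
Function('Q')(J) = Pow(J, Rational(3, 2))
Mul(-82, Add(Function('Q')(-8), 144)) = Mul(-82, Add(Pow(-8, Rational(3, 2)), 144)) = Mul(-82, Add(Mul(-16, I, Pow(2, Rational(1, 2))), 144)) = Mul(-82, Add(144, Mul(-16, I, Pow(2, Rational(1, 2))))) = Add(-11808, Mul(1312, I, Pow(2, Rational(1, 2))))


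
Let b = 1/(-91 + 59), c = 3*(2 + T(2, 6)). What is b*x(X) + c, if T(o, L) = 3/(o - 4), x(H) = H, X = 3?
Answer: 45/32 ≈ 1.4063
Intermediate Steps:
T(o, L) = 3/(-4 + o)
c = 3/2 (c = 3*(2 + 3/(-4 + 2)) = 3*(2 + 3/(-2)) = 3*(2 + 3*(-1/2)) = 3*(2 - 3/2) = 3*(1/2) = 3/2 ≈ 1.5000)
b = -1/32 (b = 1/(-32) = -1/32 ≈ -0.031250)
b*x(X) + c = -1/32*3 + 3/2 = -3/32 + 3/2 = 45/32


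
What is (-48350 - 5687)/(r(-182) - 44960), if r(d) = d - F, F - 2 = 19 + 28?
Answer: 54037/45191 ≈ 1.1957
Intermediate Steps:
F = 49 (F = 2 + (19 + 28) = 2 + 47 = 49)
r(d) = -49 + d (r(d) = d - 1*49 = d - 49 = -49 + d)
(-48350 - 5687)/(r(-182) - 44960) = (-48350 - 5687)/((-49 - 182) - 44960) = -54037/(-231 - 44960) = -54037/(-45191) = -54037*(-1/45191) = 54037/45191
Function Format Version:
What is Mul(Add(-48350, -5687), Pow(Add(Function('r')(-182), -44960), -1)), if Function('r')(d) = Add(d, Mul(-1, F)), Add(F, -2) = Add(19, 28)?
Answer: Rational(54037, 45191) ≈ 1.1957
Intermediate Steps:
F = 49 (F = Add(2, Add(19, 28)) = Add(2, 47) = 49)
Function('r')(d) = Add(-49, d) (Function('r')(d) = Add(d, Mul(-1, 49)) = Add(d, -49) = Add(-49, d))
Mul(Add(-48350, -5687), Pow(Add(Function('r')(-182), -44960), -1)) = Mul(Add(-48350, -5687), Pow(Add(Add(-49, -182), -44960), -1)) = Mul(-54037, Pow(Add(-231, -44960), -1)) = Mul(-54037, Pow(-45191, -1)) = Mul(-54037, Rational(-1, 45191)) = Rational(54037, 45191)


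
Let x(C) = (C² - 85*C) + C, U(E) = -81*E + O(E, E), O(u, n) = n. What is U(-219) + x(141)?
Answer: 25557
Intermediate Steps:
U(E) = -80*E (U(E) = -81*E + E = -80*E)
x(C) = C² - 84*C
U(-219) + x(141) = -80*(-219) + 141*(-84 + 141) = 17520 + 141*57 = 17520 + 8037 = 25557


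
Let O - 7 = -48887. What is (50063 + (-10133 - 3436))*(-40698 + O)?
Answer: -3269059532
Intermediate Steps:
O = -48880 (O = 7 - 48887 = -48880)
(50063 + (-10133 - 3436))*(-40698 + O) = (50063 + (-10133 - 3436))*(-40698 - 48880) = (50063 - 13569)*(-89578) = 36494*(-89578) = -3269059532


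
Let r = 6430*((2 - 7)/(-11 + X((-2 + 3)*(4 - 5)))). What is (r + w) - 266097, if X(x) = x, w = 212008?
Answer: -308459/6 ≈ -51410.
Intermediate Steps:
r = 16075/6 (r = 6430*((2 - 7)/(-11 + (-2 + 3)*(4 - 5))) = 6430*(-5/(-11 + 1*(-1))) = 6430*(-5/(-11 - 1)) = 6430*(-5/(-12)) = 6430*(-5*(-1/12)) = 6430*(5/12) = 16075/6 ≈ 2679.2)
(r + w) - 266097 = (16075/6 + 212008) - 266097 = 1288123/6 - 266097 = -308459/6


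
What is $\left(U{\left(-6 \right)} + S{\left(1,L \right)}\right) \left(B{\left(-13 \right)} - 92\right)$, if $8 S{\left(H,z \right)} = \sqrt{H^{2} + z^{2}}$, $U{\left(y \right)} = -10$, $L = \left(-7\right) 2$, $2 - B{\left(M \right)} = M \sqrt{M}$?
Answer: $\frac{\left(80 - \sqrt{197}\right) \left(90 - 13 i \sqrt{13}\right)}{8} \approx 742.1 - 386.49 i$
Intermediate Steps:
$B{\left(M \right)} = 2 - M^{\frac{3}{2}}$ ($B{\left(M \right)} = 2 - M \sqrt{M} = 2 - M^{\frac{3}{2}}$)
$L = -14$
$S{\left(H,z \right)} = \frac{\sqrt{H^{2} + z^{2}}}{8}$
$\left(U{\left(-6 \right)} + S{\left(1,L \right)}\right) \left(B{\left(-13 \right)} - 92\right) = \left(-10 + \frac{\sqrt{1^{2} + \left(-14\right)^{2}}}{8}\right) \left(\left(2 - \left(-13\right)^{\frac{3}{2}}\right) - 92\right) = \left(-10 + \frac{\sqrt{1 + 196}}{8}\right) \left(\left(2 - - 13 i \sqrt{13}\right) - 92\right) = \left(-10 + \frac{\sqrt{197}}{8}\right) \left(\left(2 + 13 i \sqrt{13}\right) - 92\right) = \left(-10 + \frac{\sqrt{197}}{8}\right) \left(-90 + 13 i \sqrt{13}\right) = \left(-90 + 13 i \sqrt{13}\right) \left(-10 + \frac{\sqrt{197}}{8}\right)$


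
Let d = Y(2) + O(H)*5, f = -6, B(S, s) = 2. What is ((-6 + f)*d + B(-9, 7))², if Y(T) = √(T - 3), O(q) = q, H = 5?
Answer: 88660 + 7152*I ≈ 88660.0 + 7152.0*I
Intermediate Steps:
Y(T) = √(-3 + T)
d = 25 + I (d = √(-3 + 2) + 5*5 = √(-1) + 25 = I + 25 = 25 + I ≈ 25.0 + 1.0*I)
((-6 + f)*d + B(-9, 7))² = ((-6 - 6)*(25 + I) + 2)² = (-12*(25 + I) + 2)² = ((-300 - 12*I) + 2)² = (-298 - 12*I)²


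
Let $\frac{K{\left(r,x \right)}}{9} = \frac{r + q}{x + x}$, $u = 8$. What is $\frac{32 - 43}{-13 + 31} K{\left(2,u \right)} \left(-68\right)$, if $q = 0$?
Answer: $\frac{187}{4} \approx 46.75$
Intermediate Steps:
$K{\left(r,x \right)} = \frac{9 r}{2 x}$ ($K{\left(r,x \right)} = 9 \frac{r + 0}{x + x} = 9 \frac{r}{2 x} = \frac{9 r}{2 x}$)
$\frac{32 - 43}{-13 + 31} K{\left(2,u \right)} \left(-68\right) = \frac{32 - 43}{-13 + 31} \cdot \frac{9}{2} \cdot 2 \cdot \frac{1}{8} \left(-68\right) = - \frac{11}{18} \cdot \frac{9}{2} \cdot 2 \cdot \frac{1}{8} \left(-68\right) = \left(-11\right) \frac{1}{18} \cdot \frac{9}{8} \left(-68\right) = \left(- \frac{11}{18}\right) \frac{9}{8} \left(-68\right) = \left(- \frac{11}{16}\right) \left(-68\right) = \frac{187}{4}$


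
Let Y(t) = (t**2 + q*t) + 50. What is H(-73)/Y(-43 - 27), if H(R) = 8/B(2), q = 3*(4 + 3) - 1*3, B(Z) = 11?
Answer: 4/20295 ≈ 0.00019709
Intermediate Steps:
q = 18 (q = 3*7 - 3 = 21 - 3 = 18)
H(R) = 8/11
Y(t) = 50 + t**2 + 18*t (Y(t) = (t**2 + 18*t) + 50 = 50 + t**2 + 18*t)
H(-73)/Y(-43 - 27) = 8/(11*(50 + (-43 - 27)**2 + 18*(-43 - 27))) = 8/(11*(50 + (-70)**2 + 18*(-70))) = 8/(11*(50 + 4900 - 1260)) = (8/11)/3690 = (8/11)*(1/3690) = 4/20295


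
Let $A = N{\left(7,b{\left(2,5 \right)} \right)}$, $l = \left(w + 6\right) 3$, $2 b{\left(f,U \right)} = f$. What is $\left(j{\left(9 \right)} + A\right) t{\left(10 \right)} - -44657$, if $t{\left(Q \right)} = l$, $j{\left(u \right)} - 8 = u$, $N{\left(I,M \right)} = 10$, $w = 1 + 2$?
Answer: $45386$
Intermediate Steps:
$w = 3$
$b{\left(f,U \right)} = \frac{f}{2}$
$l = 27$ ($l = \left(3 + 6\right) 3 = 9 \cdot 3 = 27$)
$j{\left(u \right)} = 8 + u$
$t{\left(Q \right)} = 27$
$A = 10$
$\left(j{\left(9 \right)} + A\right) t{\left(10 \right)} - -44657 = \left(\left(8 + 9\right) + 10\right) 27 - -44657 = \left(17 + 10\right) 27 + 44657 = 27 \cdot 27 + 44657 = 729 + 44657 = 45386$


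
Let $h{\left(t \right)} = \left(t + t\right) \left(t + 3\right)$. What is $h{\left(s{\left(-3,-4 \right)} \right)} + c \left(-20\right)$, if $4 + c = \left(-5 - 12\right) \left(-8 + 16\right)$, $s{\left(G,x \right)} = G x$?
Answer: $3160$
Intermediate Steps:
$c = -140$ ($c = -4 + \left(-5 - 12\right) \left(-8 + 16\right) = -4 - 136 = -140$)
$h{\left(t \right)} = 2 t \left(3 + t\right)$
$h{\left(s{\left(-3,-4 \right)} \right)} + c \left(-20\right) = 2 \left(\left(-3\right) \left(-4\right)\right) \left(3 - -12\right) - -2800 = 2 \cdot 12 \left(3 + 12\right) + 2800 = 2 \cdot 12 \cdot 15 + 2800 = 360 + 2800 = 3160$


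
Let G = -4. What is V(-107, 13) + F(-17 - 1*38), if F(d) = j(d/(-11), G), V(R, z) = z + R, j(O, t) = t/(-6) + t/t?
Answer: -277/3 ≈ -92.333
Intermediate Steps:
j(O, t) = 1 - t/6 (j(O, t) = t*(-⅙) + 1 = -t/6 + 1 = 1 - t/6)
V(R, z) = R + z
F(d) = 5/3 (F(d) = 1 - ⅙*(-4) = 1 + ⅔ = 5/3)
V(-107, 13) + F(-17 - 1*38) = (-107 + 13) + 5/3 = -94 + 5/3 = -277/3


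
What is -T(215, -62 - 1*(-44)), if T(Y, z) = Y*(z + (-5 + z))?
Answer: 8815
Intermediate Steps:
T(Y, z) = Y*(-5 + 2*z)
-T(215, -62 - 1*(-44)) = -215*(-5 + 2*(-62 - 1*(-44))) = -215*(-5 + 2*(-62 + 44)) = -215*(-5 + 2*(-18)) = -215*(-5 - 36) = -215*(-41) = -1*(-8815) = 8815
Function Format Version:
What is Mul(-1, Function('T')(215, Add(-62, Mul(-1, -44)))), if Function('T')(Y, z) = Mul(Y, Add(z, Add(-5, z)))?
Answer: 8815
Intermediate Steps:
Function('T')(Y, z) = Mul(Y, Add(-5, Mul(2, z)))
Mul(-1, Function('T')(215, Add(-62, Mul(-1, -44)))) = Mul(-1, Mul(215, Add(-5, Mul(2, Add(-62, Mul(-1, -44)))))) = Mul(-1, Mul(215, Add(-5, Mul(2, Add(-62, 44))))) = Mul(-1, Mul(215, Add(-5, Mul(2, -18)))) = Mul(-1, Mul(215, Add(-5, -36))) = Mul(-1, Mul(215, -41)) = Mul(-1, -8815) = 8815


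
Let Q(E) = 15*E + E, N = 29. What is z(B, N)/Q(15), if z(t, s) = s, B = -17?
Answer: 29/240 ≈ 0.12083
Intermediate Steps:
Q(E) = 16*E
z(B, N)/Q(15) = 29/((16*15)) = 29/240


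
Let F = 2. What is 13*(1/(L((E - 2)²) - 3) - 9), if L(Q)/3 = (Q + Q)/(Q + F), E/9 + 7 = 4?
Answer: -94510/839 ≈ -112.65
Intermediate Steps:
E = -27 (E = -63 + 9*4 = -63 + 36 = -27)
L(Q) = 6*Q/(2 + Q) (L(Q) = 3*((Q + Q)/(Q + 2)) = 3*((2*Q)/(2 + Q)) = 3*(2*Q/(2 + Q)) = 6*Q/(2 + Q))
13*(1/(L((E - 2)²) - 3) - 9) = 13*(1/(6*(-27 - 2)²/(2 + (-27 - 2)²) - 3) - 9) = 13*(1/(6*(-29)²/(2 + (-29)²) - 3) - 9) = 13*(1/(6*841/(2 + 841) - 3) - 9) = 13*(1/(6*841/843 - 3) - 9) = 13*(1/(6*841*(1/843) - 3) - 9) = 13*(1/(1682/281 - 3) - 9) = 13*(1/(839/281) - 9) = 13*(281/839 - 9) = 13*(-7270/839) = -94510/839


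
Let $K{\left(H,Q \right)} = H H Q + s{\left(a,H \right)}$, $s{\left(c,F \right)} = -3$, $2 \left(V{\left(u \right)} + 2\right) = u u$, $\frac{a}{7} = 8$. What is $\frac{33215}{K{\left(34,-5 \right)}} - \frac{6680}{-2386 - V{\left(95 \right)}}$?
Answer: $- \frac{380873615}{79764919} \approx -4.7749$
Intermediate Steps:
$a = 56$ ($a = 7 \cdot 8 = 56$)
$V{\left(u \right)} = -2 + \frac{u^{2}}{2}$ ($V{\left(u \right)} = -2 + \frac{u u}{2} = -2 + \frac{u^{2}}{2}$)
$K{\left(H,Q \right)} = -3 + Q H^{2}$ ($K{\left(H,Q \right)} = H H Q - 3 = H^{2} Q - 3 = Q H^{2} - 3 = -3 + Q H^{2}$)
$\frac{33215}{K{\left(34,-5 \right)}} - \frac{6680}{-2386 - V{\left(95 \right)}} = \frac{33215}{-3 - 5 \cdot 34^{2}} - \frac{6680}{-2386 - \left(-2 + \frac{95^{2}}{2}\right)} = \frac{33215}{-3 - 5780} - \frac{6680}{-2386 - \left(-2 + \frac{1}{2} \cdot 9025\right)} = \frac{33215}{-3 - 5780} - \frac{6680}{-2386 - \left(-2 + \frac{9025}{2}\right)} = \frac{33215}{-5783} - \frac{6680}{-2386 - \frac{9021}{2}} = 33215 \left(- \frac{1}{5783}\right) - \frac{6680}{-2386 - \frac{9021}{2}} = - \frac{33215}{5783} - \frac{6680}{- \frac{13793}{2}} = - \frac{33215}{5783} - - \frac{13360}{13793} = - \frac{33215}{5783} + \frac{13360}{13793} = - \frac{380873615}{79764919}$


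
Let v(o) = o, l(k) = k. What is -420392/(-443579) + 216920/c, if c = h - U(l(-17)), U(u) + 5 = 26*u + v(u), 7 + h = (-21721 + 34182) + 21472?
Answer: 11067843756/1525468181 ≈ 7.2554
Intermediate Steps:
h = 33926 (h = -7 + ((-21721 + 34182) + 21472) = -7 + (12461 + 21472) = -7 + 33933 = 33926)
U(u) = -5 + 27*u (U(u) = -5 + (26*u + u) = -5 + 27*u)
c = 34390 (c = 33926 - (-5 + 27*(-17)) = 33926 - (-5 - 459) = 33926 - 1*(-464) = 33926 + 464 = 34390)
-420392/(-443579) + 216920/c = -420392/(-443579) + 216920/34390 = -420392*(-1/443579) + 216920*(1/34390) = 420392/443579 + 21692/3439 = 11067843756/1525468181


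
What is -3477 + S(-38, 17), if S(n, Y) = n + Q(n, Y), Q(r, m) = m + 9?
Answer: -3489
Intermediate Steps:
Q(r, m) = 9 + m
S(n, Y) = 9 + Y + n (S(n, Y) = n + (9 + Y) = 9 + Y + n)
-3477 + S(-38, 17) = -3477 + (9 + 17 - 38) = -3477 - 12 = -3489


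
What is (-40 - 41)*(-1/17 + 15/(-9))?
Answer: 2376/17 ≈ 139.76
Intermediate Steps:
(-40 - 41)*(-1/17 + 15/(-9)) = -81*(-1*1/17 + 15*(-⅑)) = -81*(-1/17 - 5/3) = -81*(-88/51) = 2376/17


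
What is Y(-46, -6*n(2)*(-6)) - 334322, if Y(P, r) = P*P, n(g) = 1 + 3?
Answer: -332206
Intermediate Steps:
n(g) = 4
Y(P, r) = P**2
Y(-46, -6*n(2)*(-6)) - 334322 = (-46)**2 - 334322 = 2116 - 334322 = -332206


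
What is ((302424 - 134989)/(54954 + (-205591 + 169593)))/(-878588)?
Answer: -167435/16654514128 ≈ -1.0053e-5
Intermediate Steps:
((302424 - 134989)/(54954 + (-205591 + 169593)))/(-878588) = (167435/(54954 - 35998))*(-1/878588) = (167435/18956)*(-1/878588) = -167435/16654514128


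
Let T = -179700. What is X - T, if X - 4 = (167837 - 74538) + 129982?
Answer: 402985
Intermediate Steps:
X = 223285 (X = 4 + ((167837 - 74538) + 129982) = 4 + (93299 + 129982) = 4 + 223281 = 223285)
X - T = 223285 - 1*(-179700) = 223285 + 179700 = 402985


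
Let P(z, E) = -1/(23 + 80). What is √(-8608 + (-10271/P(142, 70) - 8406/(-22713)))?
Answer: √60146226835447/7571 ≈ 1024.4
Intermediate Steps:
P(z, E) = -1/103
√(-8608 + (-10271/P(142, 70) - 8406/(-22713))) = √(-8608 + (-10271/(-1/103) - 8406/(-22713))) = √(-8608 + (-10271*(-103) - 8406*(-1/22713))) = √(-8608 + (1057913 + 2802/7571)) = √(-8608 + 8009462125/7571) = √(7944290957/7571) = √60146226835447/7571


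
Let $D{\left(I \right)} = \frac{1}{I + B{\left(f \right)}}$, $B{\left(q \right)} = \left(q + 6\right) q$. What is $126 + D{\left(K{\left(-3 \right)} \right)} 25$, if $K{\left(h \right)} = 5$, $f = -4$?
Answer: $\frac{353}{3} \approx 117.67$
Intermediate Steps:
$B{\left(q \right)} = q \left(6 + q\right)$ ($B{\left(q \right)} = \left(6 + q\right) q = q \left(6 + q\right)$)
$D{\left(I \right)} = \frac{1}{-8 + I}$ ($D{\left(I \right)} = \frac{1}{I - 4 \left(6 - 4\right)} = \frac{1}{I - 8} = \frac{1}{-8 + I}$)
$126 + D{\left(K{\left(-3 \right)} \right)} 25 = 126 + \frac{1}{-8 + 5} \cdot 25 = 126 + \frac{1}{-3} \cdot 25 = 126 - \frac{25}{3} = \frac{353}{3}$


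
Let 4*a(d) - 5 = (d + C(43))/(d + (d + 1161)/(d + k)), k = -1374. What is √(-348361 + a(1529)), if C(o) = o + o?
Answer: 17*I*√36494574/174 ≈ 590.22*I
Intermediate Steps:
C(o) = 2*o
a(d) = 5/4 + (86 + d)/(4*(d + (1161 + d)/(-1374 + d))) (a(d) = 5/4 + ((d + 2*43)/(d + (d + 1161)/(d - 1374)))/4 = 5/4 + ((d + 86)/(d + (1161 + d)/(-1374 + d)))/4 = 5/4 + ((86 + d)/(d + (1161 + d)/(-1374 + d)))/4 = 5/4 + (86 + d)/(4*(d + (1161 + d)/(-1374 + d))))
√(-348361 + a(1529)) = √(-348361 + (-112359 - 8153*1529 + 6*1529²)/(4*(1161 + 1529² - 1373*1529))) = √(-348361 + (-112359 - 12465937 + 6*2337841)/(4*(1161 + 2337841 - 2099317))) = √(-348361 + (¼)*(-112359 - 12465937 + 14027046)/239685) = √(-348361 + (¼)*(1/239685)*1448750) = √(-348361 + 7625/5046) = √(-1757821981/5046) = 17*I*√36494574/174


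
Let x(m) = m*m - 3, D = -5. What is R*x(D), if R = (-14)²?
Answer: 4312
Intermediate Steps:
R = 196
x(m) = -3 + m² (x(m) = m² - 3 = -3 + m²)
R*x(D) = 196*(-3 + (-5)²) = 196*(-3 + 25) = 196*22 = 4312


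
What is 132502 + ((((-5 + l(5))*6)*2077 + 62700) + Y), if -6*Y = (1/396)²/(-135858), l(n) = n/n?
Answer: 18580347271423873/127828248768 ≈ 1.4535e+5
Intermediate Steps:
l(n) = 1
Y = 1/127828248768 (Y = -(1/396)²/(6*(-135858)) = -(1/396)²*(-1)/(6*135858) = -(-1)/(940896*135858) = -⅙*(-1/21304708128) = 1/127828248768 ≈ 7.8230e-12)
132502 + ((((-5 + l(5))*6)*2077 + 62700) + Y) = 132502 + ((((-5 + 1)*6)*2077 + 62700) + 1/127828248768) = 132502 + ((-4*6*2077 + 62700) + 1/127828248768) = 132502 + ((-24*2077 + 62700) + 1/127828248768) = 132502 + ((-49848 + 62700) + 1/127828248768) = 132502 + (12852 + 1/127828248768) = 132502 + 1642848653166337/127828248768 = 18580347271423873/127828248768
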